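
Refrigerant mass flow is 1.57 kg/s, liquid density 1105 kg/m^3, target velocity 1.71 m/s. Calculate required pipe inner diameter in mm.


A = m_dot / (rho * v) = 1.57 / (1105 * 1.71) = 0.0008308856606 m^2
d = sqrt(4*A/pi) * 1000
d = 32.5 mm

32.5


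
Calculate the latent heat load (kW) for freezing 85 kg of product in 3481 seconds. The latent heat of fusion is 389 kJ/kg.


Q_lat = m * h_fg / t
Q_lat = 85 * 389 / 3481
Q_lat = 9.5 kW

9.5


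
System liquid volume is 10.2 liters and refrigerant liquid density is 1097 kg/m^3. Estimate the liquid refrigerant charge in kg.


Charge = V * rho / 1000
Charge = 10.2 * 1097 / 1000
Charge = 11.19 kg

11.19


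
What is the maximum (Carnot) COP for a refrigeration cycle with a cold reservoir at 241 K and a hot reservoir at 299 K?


dT = 299 - 241 = 58 K
COP_carnot = T_cold / dT = 241 / 58
COP_carnot = 4.155

4.155


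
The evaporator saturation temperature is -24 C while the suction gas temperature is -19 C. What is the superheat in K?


Superheat = T_suction - T_evap
Superheat = -19 - (-24)
Superheat = 5 K

5


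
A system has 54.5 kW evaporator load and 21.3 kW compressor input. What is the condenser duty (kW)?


Q_cond = Q_evap + W
Q_cond = 54.5 + 21.3
Q_cond = 75.8 kW

75.8


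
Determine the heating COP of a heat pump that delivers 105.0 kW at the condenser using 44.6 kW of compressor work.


COP_hp = Q_cond / W
COP_hp = 105.0 / 44.6
COP_hp = 2.354

2.354


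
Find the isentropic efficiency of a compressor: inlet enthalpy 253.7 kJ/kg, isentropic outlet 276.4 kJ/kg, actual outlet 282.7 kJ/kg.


dh_ideal = 276.4 - 253.7 = 22.7 kJ/kg
dh_actual = 282.7 - 253.7 = 29.0 kJ/kg
eta_s = dh_ideal / dh_actual = 22.7 / 29.0
eta_s = 0.7828

0.7828


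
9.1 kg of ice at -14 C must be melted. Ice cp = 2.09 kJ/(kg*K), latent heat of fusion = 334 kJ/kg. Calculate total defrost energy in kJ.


Sensible heat = cp * dT = 2.09 * 14 = 29.26 kJ/kg
Total per kg = 29.26 + 334 = 363.26 kJ/kg
Q = m * total = 9.1 * 363.26
Q = 3305.7 kJ

3305.7


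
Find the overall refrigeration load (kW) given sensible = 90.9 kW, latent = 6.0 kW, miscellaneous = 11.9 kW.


Q_total = Q_s + Q_l + Q_misc
Q_total = 90.9 + 6.0 + 11.9
Q_total = 108.8 kW

108.8


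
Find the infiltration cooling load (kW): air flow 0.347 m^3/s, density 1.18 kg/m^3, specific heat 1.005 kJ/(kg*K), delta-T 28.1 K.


Q = V_dot * rho * cp * dT
Q = 0.347 * 1.18 * 1.005 * 28.1
Q = 11.563 kW

11.563


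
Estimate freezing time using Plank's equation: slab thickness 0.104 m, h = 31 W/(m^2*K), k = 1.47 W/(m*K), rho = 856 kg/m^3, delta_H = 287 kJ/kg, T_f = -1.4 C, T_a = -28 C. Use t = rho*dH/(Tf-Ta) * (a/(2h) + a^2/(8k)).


dT = -1.4 - (-28) = 26.6 K
term1 = a/(2h) = 0.104/(2*31) = 0.001677419355
term2 = a^2/(8k) = 0.104^2/(8*1.47) = 0.0009197278912
t = rho*dH*1000/dT * (term1 + term2)
t = 856*287*1000/26.6 * (0.001677419355 + 0.0009197278912)
t = 23987 s

23987


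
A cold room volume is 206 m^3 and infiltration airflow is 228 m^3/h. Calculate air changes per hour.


ACH = flow / volume
ACH = 228 / 206
ACH = 1.107

1.107


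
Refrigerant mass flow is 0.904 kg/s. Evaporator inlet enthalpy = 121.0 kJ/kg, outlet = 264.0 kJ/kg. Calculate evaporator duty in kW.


dh = 264.0 - 121.0 = 143.0 kJ/kg
Q_evap = m_dot * dh = 0.904 * 143.0
Q_evap = 129.27 kW

129.27


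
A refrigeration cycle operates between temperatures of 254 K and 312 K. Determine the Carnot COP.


dT = 312 - 254 = 58 K
COP_carnot = T_cold / dT = 254 / 58
COP_carnot = 4.379

4.379


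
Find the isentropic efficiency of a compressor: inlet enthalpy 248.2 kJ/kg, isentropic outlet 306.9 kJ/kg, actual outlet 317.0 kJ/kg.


dh_ideal = 306.9 - 248.2 = 58.7 kJ/kg
dh_actual = 317.0 - 248.2 = 68.8 kJ/kg
eta_s = dh_ideal / dh_actual = 58.7 / 68.8
eta_s = 0.8532

0.8532


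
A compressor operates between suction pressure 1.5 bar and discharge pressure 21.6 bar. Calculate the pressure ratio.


PR = P_high / P_low
PR = 21.6 / 1.5
PR = 14.4

14.4


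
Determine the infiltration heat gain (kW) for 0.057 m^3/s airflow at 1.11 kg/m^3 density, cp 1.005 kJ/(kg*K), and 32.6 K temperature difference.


Q = V_dot * rho * cp * dT
Q = 0.057 * 1.11 * 1.005 * 32.6
Q = 2.073 kW

2.073


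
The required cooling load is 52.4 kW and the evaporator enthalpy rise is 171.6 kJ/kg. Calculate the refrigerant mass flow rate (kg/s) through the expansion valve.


m_dot = Q / dh
m_dot = 52.4 / 171.6
m_dot = 0.3054 kg/s

0.3054


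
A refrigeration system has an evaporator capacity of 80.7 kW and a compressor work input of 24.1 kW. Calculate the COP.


COP = Q_evap / W
COP = 80.7 / 24.1
COP = 3.349

3.349


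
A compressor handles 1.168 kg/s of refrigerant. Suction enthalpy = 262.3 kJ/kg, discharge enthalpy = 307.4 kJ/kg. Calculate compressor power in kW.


dh = 307.4 - 262.3 = 45.1 kJ/kg
W = m_dot * dh = 1.168 * 45.1 = 52.68 kW

52.68


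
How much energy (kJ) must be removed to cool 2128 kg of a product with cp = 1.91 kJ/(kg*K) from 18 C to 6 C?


dT = 18 - (6) = 12 K
Q = m * cp * dT = 2128 * 1.91 * 12
Q = 48774 kJ

48774


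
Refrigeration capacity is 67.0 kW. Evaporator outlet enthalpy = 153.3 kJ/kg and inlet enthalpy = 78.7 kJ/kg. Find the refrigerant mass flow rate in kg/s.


dh = 153.3 - 78.7 = 74.6 kJ/kg
m_dot = Q / dh = 67.0 / 74.6 = 0.8981 kg/s

0.8981


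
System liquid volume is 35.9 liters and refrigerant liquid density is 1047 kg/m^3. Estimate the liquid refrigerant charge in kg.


Charge = V * rho / 1000
Charge = 35.9 * 1047 / 1000
Charge = 37.59 kg

37.59


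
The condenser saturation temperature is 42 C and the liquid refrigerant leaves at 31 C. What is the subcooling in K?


Subcooling = T_cond - T_liquid
Subcooling = 42 - 31
Subcooling = 11 K

11


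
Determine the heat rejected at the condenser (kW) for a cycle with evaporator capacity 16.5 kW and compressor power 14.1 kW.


Q_cond = Q_evap + W
Q_cond = 16.5 + 14.1
Q_cond = 30.6 kW

30.6


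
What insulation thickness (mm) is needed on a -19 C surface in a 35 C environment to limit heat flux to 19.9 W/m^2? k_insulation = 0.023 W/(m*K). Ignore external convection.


dT = 35 - (-19) = 54 K
thickness = k * dT / q_max * 1000
thickness = 0.023 * 54 / 19.9 * 1000
thickness = 62.4 mm

62.4


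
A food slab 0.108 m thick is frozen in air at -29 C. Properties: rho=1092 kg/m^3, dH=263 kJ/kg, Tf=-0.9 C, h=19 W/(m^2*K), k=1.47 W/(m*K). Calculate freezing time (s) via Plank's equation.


dT = -0.9 - (-29) = 28.1 K
term1 = a/(2h) = 0.108/(2*19) = 0.002842105263
term2 = a^2/(8k) = 0.108^2/(8*1.47) = 0.0009918367347
t = rho*dH*1000/dT * (term1 + term2)
t = 1092*263*1000/28.1 * (0.002842105263 + 0.0009918367347)
t = 39185 s

39185


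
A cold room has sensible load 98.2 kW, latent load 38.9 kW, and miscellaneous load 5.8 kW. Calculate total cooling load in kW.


Q_total = Q_s + Q_l + Q_misc
Q_total = 98.2 + 38.9 + 5.8
Q_total = 142.9 kW

142.9


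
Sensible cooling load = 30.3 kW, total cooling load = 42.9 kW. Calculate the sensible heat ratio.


SHR = Q_sensible / Q_total
SHR = 30.3 / 42.9
SHR = 0.706

0.706


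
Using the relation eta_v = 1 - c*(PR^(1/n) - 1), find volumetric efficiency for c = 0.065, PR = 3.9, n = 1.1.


PR^(1/n) = 3.9^(1/1.1) = 3.44612845
eta_v = 1 - 0.065 * (3.44612845 - 1)
eta_v = 0.841

0.841


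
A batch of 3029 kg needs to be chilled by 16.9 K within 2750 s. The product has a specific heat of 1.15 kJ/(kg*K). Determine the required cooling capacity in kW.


Q = m * cp * dT / t
Q = 3029 * 1.15 * 16.9 / 2750
Q = 21.407 kW

21.407


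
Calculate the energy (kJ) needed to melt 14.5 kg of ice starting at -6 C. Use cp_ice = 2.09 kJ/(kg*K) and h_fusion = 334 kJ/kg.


Sensible heat = cp * dT = 2.09 * 6 = 12.54 kJ/kg
Total per kg = 12.54 + 334 = 346.54 kJ/kg
Q = m * total = 14.5 * 346.54
Q = 5024.8 kJ

5024.8


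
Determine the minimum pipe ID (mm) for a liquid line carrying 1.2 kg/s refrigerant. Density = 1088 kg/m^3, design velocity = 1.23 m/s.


A = m_dot / (rho * v) = 1.2 / (1088 * 1.23) = 0.0008967001435 m^2
d = sqrt(4*A/pi) * 1000
d = 33.8 mm

33.8


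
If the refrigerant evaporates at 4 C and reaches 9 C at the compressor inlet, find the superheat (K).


Superheat = T_suction - T_evap
Superheat = 9 - (4)
Superheat = 5 K

5


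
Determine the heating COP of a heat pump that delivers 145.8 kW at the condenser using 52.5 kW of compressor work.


COP_hp = Q_cond / W
COP_hp = 145.8 / 52.5
COP_hp = 2.777

2.777


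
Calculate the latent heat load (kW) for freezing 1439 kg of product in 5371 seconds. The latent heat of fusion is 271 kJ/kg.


Q_lat = m * h_fg / t
Q_lat = 1439 * 271 / 5371
Q_lat = 72.61 kW

72.61


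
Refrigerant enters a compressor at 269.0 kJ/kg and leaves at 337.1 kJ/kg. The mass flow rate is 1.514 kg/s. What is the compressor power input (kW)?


dh = 337.1 - 269.0 = 68.1 kJ/kg
W = m_dot * dh = 1.514 * 68.1 = 103.1 kW

103.1


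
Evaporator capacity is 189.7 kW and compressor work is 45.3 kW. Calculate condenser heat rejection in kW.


Q_cond = Q_evap + W
Q_cond = 189.7 + 45.3
Q_cond = 235.0 kW

235.0


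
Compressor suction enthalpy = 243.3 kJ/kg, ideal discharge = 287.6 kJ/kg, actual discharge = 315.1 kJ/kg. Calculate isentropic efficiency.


dh_ideal = 287.6 - 243.3 = 44.3 kJ/kg
dh_actual = 315.1 - 243.3 = 71.8 kJ/kg
eta_s = dh_ideal / dh_actual = 44.3 / 71.8
eta_s = 0.617

0.617


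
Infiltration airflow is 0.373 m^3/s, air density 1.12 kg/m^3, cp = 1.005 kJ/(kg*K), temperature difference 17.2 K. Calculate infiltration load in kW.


Q = V_dot * rho * cp * dT
Q = 0.373 * 1.12 * 1.005 * 17.2
Q = 7.221 kW

7.221


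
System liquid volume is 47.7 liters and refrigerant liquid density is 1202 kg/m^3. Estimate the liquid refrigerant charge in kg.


Charge = V * rho / 1000
Charge = 47.7 * 1202 / 1000
Charge = 57.34 kg

57.34


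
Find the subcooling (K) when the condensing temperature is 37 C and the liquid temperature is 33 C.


Subcooling = T_cond - T_liquid
Subcooling = 37 - 33
Subcooling = 4 K

4


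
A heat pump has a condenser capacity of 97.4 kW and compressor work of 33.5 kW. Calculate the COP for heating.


COP_hp = Q_cond / W
COP_hp = 97.4 / 33.5
COP_hp = 2.907

2.907


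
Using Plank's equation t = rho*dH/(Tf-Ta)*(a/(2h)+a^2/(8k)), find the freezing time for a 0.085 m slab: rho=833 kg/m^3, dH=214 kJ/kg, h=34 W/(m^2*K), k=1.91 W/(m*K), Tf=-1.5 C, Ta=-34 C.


dT = -1.5 - (-34) = 32.5 K
term1 = a/(2h) = 0.085/(2*34) = 0.00125
term2 = a^2/(8k) = 0.085^2/(8*1.91) = 0.0004728403141
t = rho*dH*1000/dT * (term1 + term2)
t = 833*214*1000/32.5 * (0.00125 + 0.0004728403141)
t = 9450 s

9450


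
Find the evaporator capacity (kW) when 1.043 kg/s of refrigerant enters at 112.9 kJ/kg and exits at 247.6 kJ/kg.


dh = 247.6 - 112.9 = 134.7 kJ/kg
Q_evap = m_dot * dh = 1.043 * 134.7
Q_evap = 140.49 kW

140.49


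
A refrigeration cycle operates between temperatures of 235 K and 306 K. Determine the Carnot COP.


dT = 306 - 235 = 71 K
COP_carnot = T_cold / dT = 235 / 71
COP_carnot = 3.31

3.31


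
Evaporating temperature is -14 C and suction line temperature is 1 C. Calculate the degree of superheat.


Superheat = T_suction - T_evap
Superheat = 1 - (-14)
Superheat = 15 K

15


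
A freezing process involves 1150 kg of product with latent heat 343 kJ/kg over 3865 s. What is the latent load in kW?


Q_lat = m * h_fg / t
Q_lat = 1150 * 343 / 3865
Q_lat = 102.06 kW

102.06


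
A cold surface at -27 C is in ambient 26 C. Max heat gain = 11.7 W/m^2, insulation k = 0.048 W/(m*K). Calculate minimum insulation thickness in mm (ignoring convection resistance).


dT = 26 - (-27) = 53 K
thickness = k * dT / q_max * 1000
thickness = 0.048 * 53 / 11.7 * 1000
thickness = 217.4 mm

217.4


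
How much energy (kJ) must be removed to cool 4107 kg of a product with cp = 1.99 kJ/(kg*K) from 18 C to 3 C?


dT = 18 - (3) = 15 K
Q = m * cp * dT = 4107 * 1.99 * 15
Q = 122594 kJ

122594


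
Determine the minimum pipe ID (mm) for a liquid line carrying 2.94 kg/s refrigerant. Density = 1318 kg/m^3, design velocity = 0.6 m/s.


A = m_dot / (rho * v) = 2.94 / (1318 * 0.6) = 0.003717754173 m^2
d = sqrt(4*A/pi) * 1000
d = 68.8 mm

68.8


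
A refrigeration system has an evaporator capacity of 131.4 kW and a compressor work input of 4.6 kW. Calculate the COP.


COP = Q_evap / W
COP = 131.4 / 4.6
COP = 28.565

28.565


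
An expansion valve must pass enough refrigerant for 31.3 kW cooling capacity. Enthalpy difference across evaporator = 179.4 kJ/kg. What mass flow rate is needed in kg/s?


m_dot = Q / dh
m_dot = 31.3 / 179.4
m_dot = 0.1745 kg/s

0.1745


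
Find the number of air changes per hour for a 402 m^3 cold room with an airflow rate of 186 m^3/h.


ACH = flow / volume
ACH = 186 / 402
ACH = 0.463

0.463


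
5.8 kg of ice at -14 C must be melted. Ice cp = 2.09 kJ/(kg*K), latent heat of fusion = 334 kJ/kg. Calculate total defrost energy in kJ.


Sensible heat = cp * dT = 2.09 * 14 = 29.26 kJ/kg
Total per kg = 29.26 + 334 = 363.26 kJ/kg
Q = m * total = 5.8 * 363.26
Q = 2106.9 kJ

2106.9


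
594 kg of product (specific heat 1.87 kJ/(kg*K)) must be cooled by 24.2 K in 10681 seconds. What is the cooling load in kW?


Q = m * cp * dT / t
Q = 594 * 1.87 * 24.2 / 10681
Q = 2.517 kW

2.517


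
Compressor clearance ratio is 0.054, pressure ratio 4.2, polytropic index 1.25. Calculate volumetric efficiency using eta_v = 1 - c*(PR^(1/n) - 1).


PR^(1/n) = 4.2^(1/1.25) = 3.15209597
eta_v = 1 - 0.054 * (3.15209597 - 1)
eta_v = 0.8838

0.8838


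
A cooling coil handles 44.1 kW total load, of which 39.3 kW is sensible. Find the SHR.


SHR = Q_sensible / Q_total
SHR = 39.3 / 44.1
SHR = 0.891

0.891


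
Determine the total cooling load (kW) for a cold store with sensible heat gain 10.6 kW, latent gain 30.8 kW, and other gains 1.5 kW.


Q_total = Q_s + Q_l + Q_misc
Q_total = 10.6 + 30.8 + 1.5
Q_total = 42.9 kW

42.9


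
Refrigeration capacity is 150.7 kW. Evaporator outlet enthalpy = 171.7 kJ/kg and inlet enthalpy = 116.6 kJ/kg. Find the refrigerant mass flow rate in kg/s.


dh = 171.7 - 116.6 = 55.1 kJ/kg
m_dot = Q / dh = 150.7 / 55.1 = 2.735 kg/s

2.735


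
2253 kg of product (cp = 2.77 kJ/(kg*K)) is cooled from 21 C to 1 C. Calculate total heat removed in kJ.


dT = 21 - (1) = 20 K
Q = m * cp * dT = 2253 * 2.77 * 20
Q = 124816 kJ

124816


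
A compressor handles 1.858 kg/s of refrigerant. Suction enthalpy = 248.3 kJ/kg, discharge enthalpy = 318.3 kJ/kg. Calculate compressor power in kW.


dh = 318.3 - 248.3 = 70.0 kJ/kg
W = m_dot * dh = 1.858 * 70.0 = 130.06 kW

130.06


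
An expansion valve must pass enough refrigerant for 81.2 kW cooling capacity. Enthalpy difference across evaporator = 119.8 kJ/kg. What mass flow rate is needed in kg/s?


m_dot = Q / dh
m_dot = 81.2 / 119.8
m_dot = 0.6778 kg/s

0.6778


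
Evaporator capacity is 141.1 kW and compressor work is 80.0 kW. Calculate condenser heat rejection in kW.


Q_cond = Q_evap + W
Q_cond = 141.1 + 80.0
Q_cond = 221.1 kW

221.1


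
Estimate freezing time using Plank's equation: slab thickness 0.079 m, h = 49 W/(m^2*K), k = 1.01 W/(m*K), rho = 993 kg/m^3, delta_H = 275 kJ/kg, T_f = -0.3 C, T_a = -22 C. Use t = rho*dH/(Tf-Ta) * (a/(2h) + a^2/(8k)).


dT = -0.3 - (-22) = 21.7 K
term1 = a/(2h) = 0.079/(2*49) = 0.000806122449
term2 = a^2/(8k) = 0.079^2/(8*1.01) = 0.0007724009901
t = rho*dH*1000/dT * (term1 + term2)
t = 993*275*1000/21.7 * (0.000806122449 + 0.0007724009901)
t = 19864 s

19864


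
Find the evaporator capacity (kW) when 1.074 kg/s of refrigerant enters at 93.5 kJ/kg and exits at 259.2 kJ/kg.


dh = 259.2 - 93.5 = 165.7 kJ/kg
Q_evap = m_dot * dh = 1.074 * 165.7
Q_evap = 177.96 kW

177.96


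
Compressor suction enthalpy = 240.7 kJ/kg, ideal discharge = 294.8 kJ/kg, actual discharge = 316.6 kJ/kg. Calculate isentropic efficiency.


dh_ideal = 294.8 - 240.7 = 54.1 kJ/kg
dh_actual = 316.6 - 240.7 = 75.9 kJ/kg
eta_s = dh_ideal / dh_actual = 54.1 / 75.9
eta_s = 0.7128

0.7128


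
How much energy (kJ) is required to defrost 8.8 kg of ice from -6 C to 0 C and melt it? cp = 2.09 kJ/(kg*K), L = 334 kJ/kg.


Sensible heat = cp * dT = 2.09 * 6 = 12.54 kJ/kg
Total per kg = 12.54 + 334 = 346.54 kJ/kg
Q = m * total = 8.8 * 346.54
Q = 3049.6 kJ

3049.6


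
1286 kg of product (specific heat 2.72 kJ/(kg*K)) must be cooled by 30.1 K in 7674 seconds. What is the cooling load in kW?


Q = m * cp * dT / t
Q = 1286 * 2.72 * 30.1 / 7674
Q = 13.72 kW

13.72


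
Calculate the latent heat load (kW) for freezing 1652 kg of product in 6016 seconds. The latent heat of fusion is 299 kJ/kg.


Q_lat = m * h_fg / t
Q_lat = 1652 * 299 / 6016
Q_lat = 82.11 kW

82.11


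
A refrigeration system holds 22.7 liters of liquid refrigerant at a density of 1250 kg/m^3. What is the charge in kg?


Charge = V * rho / 1000
Charge = 22.7 * 1250 / 1000
Charge = 28.38 kg

28.38


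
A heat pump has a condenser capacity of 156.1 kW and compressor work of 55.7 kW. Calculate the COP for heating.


COP_hp = Q_cond / W
COP_hp = 156.1 / 55.7
COP_hp = 2.803

2.803


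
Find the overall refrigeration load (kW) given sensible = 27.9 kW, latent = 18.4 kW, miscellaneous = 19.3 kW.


Q_total = Q_s + Q_l + Q_misc
Q_total = 27.9 + 18.4 + 19.3
Q_total = 65.6 kW

65.6


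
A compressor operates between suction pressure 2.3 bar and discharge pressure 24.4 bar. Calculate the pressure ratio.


PR = P_high / P_low
PR = 24.4 / 2.3
PR = 10.609

10.609


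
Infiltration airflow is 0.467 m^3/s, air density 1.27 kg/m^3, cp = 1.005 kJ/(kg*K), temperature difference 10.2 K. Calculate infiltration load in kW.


Q = V_dot * rho * cp * dT
Q = 0.467 * 1.27 * 1.005 * 10.2
Q = 6.08 kW

6.08


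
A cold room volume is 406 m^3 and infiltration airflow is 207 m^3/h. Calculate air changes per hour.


ACH = flow / volume
ACH = 207 / 406
ACH = 0.51

0.51


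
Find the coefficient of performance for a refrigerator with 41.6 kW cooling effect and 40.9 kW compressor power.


COP = Q_evap / W
COP = 41.6 / 40.9
COP = 1.017

1.017


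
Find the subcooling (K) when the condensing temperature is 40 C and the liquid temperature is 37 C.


Subcooling = T_cond - T_liquid
Subcooling = 40 - 37
Subcooling = 3 K

3


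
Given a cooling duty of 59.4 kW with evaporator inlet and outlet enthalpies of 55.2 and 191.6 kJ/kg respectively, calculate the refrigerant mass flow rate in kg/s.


dh = 191.6 - 55.2 = 136.4 kJ/kg
m_dot = Q / dh = 59.4 / 136.4 = 0.4355 kg/s

0.4355


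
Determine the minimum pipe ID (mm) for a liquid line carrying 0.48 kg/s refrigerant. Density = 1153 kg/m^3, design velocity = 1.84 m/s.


A = m_dot / (rho * v) = 0.48 / (1153 * 1.84) = 0.0002262528753 m^2
d = sqrt(4*A/pi) * 1000
d = 17.0 mm

17.0


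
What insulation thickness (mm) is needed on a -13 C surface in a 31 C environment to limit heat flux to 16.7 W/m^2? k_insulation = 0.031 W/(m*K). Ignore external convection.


dT = 31 - (-13) = 44 K
thickness = k * dT / q_max * 1000
thickness = 0.031 * 44 / 16.7 * 1000
thickness = 81.7 mm

81.7


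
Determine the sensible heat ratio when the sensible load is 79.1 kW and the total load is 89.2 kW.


SHR = Q_sensible / Q_total
SHR = 79.1 / 89.2
SHR = 0.887

0.887


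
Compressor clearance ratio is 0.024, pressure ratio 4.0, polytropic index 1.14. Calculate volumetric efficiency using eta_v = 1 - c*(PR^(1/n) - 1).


PR^(1/n) = 4.0^(1/1.14) = 3.37382692
eta_v = 1 - 0.024 * (3.37382692 - 1)
eta_v = 0.943

0.943


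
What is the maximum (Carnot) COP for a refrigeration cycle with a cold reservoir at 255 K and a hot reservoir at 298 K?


dT = 298 - 255 = 43 K
COP_carnot = T_cold / dT = 255 / 43
COP_carnot = 5.93

5.93


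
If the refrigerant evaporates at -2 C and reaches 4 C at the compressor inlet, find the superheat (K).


Superheat = T_suction - T_evap
Superheat = 4 - (-2)
Superheat = 6 K

6


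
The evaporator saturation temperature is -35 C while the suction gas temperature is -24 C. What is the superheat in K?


Superheat = T_suction - T_evap
Superheat = -24 - (-35)
Superheat = 11 K

11


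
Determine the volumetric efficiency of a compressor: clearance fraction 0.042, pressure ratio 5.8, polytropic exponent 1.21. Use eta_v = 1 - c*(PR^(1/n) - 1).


PR^(1/n) = 5.8^(1/1.21) = 4.27496168
eta_v = 1 - 0.042 * (4.27496168 - 1)
eta_v = 0.8625

0.8625


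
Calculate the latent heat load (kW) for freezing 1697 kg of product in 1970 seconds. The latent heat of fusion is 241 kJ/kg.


Q_lat = m * h_fg / t
Q_lat = 1697 * 241 / 1970
Q_lat = 207.6 kW

207.6


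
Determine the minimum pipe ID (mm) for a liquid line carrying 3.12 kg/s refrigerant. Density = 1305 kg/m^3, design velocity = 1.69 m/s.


A = m_dot / (rho * v) = 3.12 / (1305 * 1.69) = 0.001414677277 m^2
d = sqrt(4*A/pi) * 1000
d = 42.4 mm

42.4


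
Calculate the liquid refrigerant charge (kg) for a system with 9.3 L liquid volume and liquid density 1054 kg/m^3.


Charge = V * rho / 1000
Charge = 9.3 * 1054 / 1000
Charge = 9.8 kg

9.8


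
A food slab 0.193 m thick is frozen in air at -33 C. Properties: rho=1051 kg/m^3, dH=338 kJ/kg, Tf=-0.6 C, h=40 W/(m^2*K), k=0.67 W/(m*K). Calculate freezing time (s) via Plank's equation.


dT = -0.6 - (-33) = 32.4 K
term1 = a/(2h) = 0.193/(2*40) = 0.0024125
term2 = a^2/(8k) = 0.193^2/(8*0.67) = 0.006949440299
t = rho*dH*1000/dT * (term1 + term2)
t = 1051*338*1000/32.4 * (0.0024125 + 0.006949440299)
t = 102646 s

102646


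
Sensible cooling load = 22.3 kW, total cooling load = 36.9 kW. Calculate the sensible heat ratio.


SHR = Q_sensible / Q_total
SHR = 22.3 / 36.9
SHR = 0.604

0.604


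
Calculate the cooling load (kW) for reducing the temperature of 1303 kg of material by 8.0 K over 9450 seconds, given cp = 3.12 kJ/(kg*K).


Q = m * cp * dT / t
Q = 1303 * 3.12 * 8.0 / 9450
Q = 3.442 kW

3.442


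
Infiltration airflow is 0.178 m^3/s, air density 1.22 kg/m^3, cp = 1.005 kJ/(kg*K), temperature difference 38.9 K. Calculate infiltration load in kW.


Q = V_dot * rho * cp * dT
Q = 0.178 * 1.22 * 1.005 * 38.9
Q = 8.49 kW

8.49


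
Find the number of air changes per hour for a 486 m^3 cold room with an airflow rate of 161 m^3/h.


ACH = flow / volume
ACH = 161 / 486
ACH = 0.331

0.331


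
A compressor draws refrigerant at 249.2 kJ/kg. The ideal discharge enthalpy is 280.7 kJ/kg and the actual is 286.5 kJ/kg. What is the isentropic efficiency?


dh_ideal = 280.7 - 249.2 = 31.5 kJ/kg
dh_actual = 286.5 - 249.2 = 37.3 kJ/kg
eta_s = dh_ideal / dh_actual = 31.5 / 37.3
eta_s = 0.8445

0.8445


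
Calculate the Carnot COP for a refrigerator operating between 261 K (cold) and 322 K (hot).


dT = 322 - 261 = 61 K
COP_carnot = T_cold / dT = 261 / 61
COP_carnot = 4.279

4.279


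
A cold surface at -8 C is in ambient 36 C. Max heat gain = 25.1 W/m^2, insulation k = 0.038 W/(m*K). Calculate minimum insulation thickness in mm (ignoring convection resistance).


dT = 36 - (-8) = 44 K
thickness = k * dT / q_max * 1000
thickness = 0.038 * 44 / 25.1 * 1000
thickness = 66.6 mm

66.6


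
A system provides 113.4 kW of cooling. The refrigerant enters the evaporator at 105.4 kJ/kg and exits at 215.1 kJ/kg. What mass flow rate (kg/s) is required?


dh = 215.1 - 105.4 = 109.7 kJ/kg
m_dot = Q / dh = 113.4 / 109.7 = 1.0337 kg/s

1.0337


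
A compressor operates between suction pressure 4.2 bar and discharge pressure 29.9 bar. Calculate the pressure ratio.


PR = P_high / P_low
PR = 29.9 / 4.2
PR = 7.119

7.119


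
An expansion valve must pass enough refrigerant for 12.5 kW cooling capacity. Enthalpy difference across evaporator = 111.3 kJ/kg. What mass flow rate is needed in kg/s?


m_dot = Q / dh
m_dot = 12.5 / 111.3
m_dot = 0.1123 kg/s

0.1123


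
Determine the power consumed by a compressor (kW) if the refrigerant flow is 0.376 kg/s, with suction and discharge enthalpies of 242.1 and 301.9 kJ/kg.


dh = 301.9 - 242.1 = 59.8 kJ/kg
W = m_dot * dh = 0.376 * 59.8 = 22.48 kW

22.48


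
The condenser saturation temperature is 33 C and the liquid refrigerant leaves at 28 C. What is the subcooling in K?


Subcooling = T_cond - T_liquid
Subcooling = 33 - 28
Subcooling = 5 K

5


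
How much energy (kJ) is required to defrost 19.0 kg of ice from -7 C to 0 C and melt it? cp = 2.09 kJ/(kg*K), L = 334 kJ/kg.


Sensible heat = cp * dT = 2.09 * 7 = 14.63 kJ/kg
Total per kg = 14.63 + 334 = 348.63 kJ/kg
Q = m * total = 19.0 * 348.63
Q = 6624.0 kJ

6624.0


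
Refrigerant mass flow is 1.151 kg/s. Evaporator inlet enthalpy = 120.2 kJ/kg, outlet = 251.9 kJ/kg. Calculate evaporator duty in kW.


dh = 251.9 - 120.2 = 131.7 kJ/kg
Q_evap = m_dot * dh = 1.151 * 131.7
Q_evap = 151.59 kW

151.59


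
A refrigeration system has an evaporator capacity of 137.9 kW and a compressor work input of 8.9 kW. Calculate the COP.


COP = Q_evap / W
COP = 137.9 / 8.9
COP = 15.494

15.494


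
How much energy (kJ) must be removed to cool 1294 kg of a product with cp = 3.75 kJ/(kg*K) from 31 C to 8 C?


dT = 31 - (8) = 23 K
Q = m * cp * dT = 1294 * 3.75 * 23
Q = 111608 kJ

111608


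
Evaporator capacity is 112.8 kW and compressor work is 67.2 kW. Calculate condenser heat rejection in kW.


Q_cond = Q_evap + W
Q_cond = 112.8 + 67.2
Q_cond = 180.0 kW

180.0


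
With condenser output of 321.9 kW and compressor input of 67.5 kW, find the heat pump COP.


COP_hp = Q_cond / W
COP_hp = 321.9 / 67.5
COP_hp = 4.769

4.769


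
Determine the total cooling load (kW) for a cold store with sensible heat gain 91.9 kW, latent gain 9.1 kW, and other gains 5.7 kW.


Q_total = Q_s + Q_l + Q_misc
Q_total = 91.9 + 9.1 + 5.7
Q_total = 106.7 kW

106.7


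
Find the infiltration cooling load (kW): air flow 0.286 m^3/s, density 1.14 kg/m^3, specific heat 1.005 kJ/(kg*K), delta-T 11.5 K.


Q = V_dot * rho * cp * dT
Q = 0.286 * 1.14 * 1.005 * 11.5
Q = 3.768 kW

3.768


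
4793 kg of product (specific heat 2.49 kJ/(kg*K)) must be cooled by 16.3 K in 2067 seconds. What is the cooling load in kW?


Q = m * cp * dT / t
Q = 4793 * 2.49 * 16.3 / 2067
Q = 94.114 kW

94.114


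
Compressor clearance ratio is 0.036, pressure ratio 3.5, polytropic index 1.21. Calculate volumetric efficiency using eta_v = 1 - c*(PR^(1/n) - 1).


PR^(1/n) = 3.5^(1/1.21) = 2.81606718
eta_v = 1 - 0.036 * (2.81606718 - 1)
eta_v = 0.9346

0.9346


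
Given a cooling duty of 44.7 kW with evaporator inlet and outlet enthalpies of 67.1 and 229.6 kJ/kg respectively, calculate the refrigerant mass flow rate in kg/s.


dh = 229.6 - 67.1 = 162.5 kJ/kg
m_dot = Q / dh = 44.7 / 162.5 = 0.2751 kg/s

0.2751


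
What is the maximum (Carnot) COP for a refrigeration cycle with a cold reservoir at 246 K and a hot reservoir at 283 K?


dT = 283 - 246 = 37 K
COP_carnot = T_cold / dT = 246 / 37
COP_carnot = 6.649

6.649


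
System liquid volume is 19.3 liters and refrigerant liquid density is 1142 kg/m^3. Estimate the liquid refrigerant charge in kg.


Charge = V * rho / 1000
Charge = 19.3 * 1142 / 1000
Charge = 22.04 kg

22.04


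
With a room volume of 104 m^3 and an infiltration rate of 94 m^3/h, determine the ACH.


ACH = flow / volume
ACH = 94 / 104
ACH = 0.904

0.904


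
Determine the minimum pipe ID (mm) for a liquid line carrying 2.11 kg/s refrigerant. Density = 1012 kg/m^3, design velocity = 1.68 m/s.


A = m_dot / (rho * v) = 2.11 / (1012 * 1.68) = 0.001241059665 m^2
d = sqrt(4*A/pi) * 1000
d = 39.8 mm

39.8


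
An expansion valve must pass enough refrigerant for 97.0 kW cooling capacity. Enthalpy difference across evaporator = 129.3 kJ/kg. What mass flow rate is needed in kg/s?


m_dot = Q / dh
m_dot = 97.0 / 129.3
m_dot = 0.7502 kg/s

0.7502


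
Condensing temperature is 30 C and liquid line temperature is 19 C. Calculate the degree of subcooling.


Subcooling = T_cond - T_liquid
Subcooling = 30 - 19
Subcooling = 11 K

11


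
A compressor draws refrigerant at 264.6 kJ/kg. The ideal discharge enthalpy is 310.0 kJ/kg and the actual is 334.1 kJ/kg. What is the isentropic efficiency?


dh_ideal = 310.0 - 264.6 = 45.4 kJ/kg
dh_actual = 334.1 - 264.6 = 69.5 kJ/kg
eta_s = dh_ideal / dh_actual = 45.4 / 69.5
eta_s = 0.6532

0.6532


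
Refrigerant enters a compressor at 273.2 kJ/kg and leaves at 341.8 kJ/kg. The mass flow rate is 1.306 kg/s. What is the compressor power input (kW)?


dh = 341.8 - 273.2 = 68.6 kJ/kg
W = m_dot * dh = 1.306 * 68.6 = 89.59 kW

89.59


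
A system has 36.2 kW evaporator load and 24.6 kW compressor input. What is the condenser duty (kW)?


Q_cond = Q_evap + W
Q_cond = 36.2 + 24.6
Q_cond = 60.8 kW

60.8


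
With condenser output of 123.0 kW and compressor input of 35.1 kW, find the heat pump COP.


COP_hp = Q_cond / W
COP_hp = 123.0 / 35.1
COP_hp = 3.504

3.504


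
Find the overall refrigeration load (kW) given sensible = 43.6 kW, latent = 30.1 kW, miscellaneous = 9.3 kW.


Q_total = Q_s + Q_l + Q_misc
Q_total = 43.6 + 30.1 + 9.3
Q_total = 83.0 kW

83.0


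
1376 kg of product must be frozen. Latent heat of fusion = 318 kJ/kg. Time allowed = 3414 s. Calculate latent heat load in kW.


Q_lat = m * h_fg / t
Q_lat = 1376 * 318 / 3414
Q_lat = 128.17 kW

128.17


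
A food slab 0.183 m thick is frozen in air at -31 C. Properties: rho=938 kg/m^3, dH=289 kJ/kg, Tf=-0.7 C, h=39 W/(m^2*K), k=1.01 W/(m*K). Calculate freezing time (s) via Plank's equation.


dT = -0.7 - (-31) = 30.3 K
term1 = a/(2h) = 0.183/(2*39) = 0.002346153846
term2 = a^2/(8k) = 0.183^2/(8*1.01) = 0.004144678218
t = rho*dH*1000/dT * (term1 + term2)
t = 938*289*1000/30.3 * (0.002346153846 + 0.004144678218)
t = 58071 s

58071


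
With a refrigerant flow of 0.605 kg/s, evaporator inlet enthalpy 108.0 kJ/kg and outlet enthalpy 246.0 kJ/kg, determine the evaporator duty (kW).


dh = 246.0 - 108.0 = 138.0 kJ/kg
Q_evap = m_dot * dh = 0.605 * 138.0
Q_evap = 83.49 kW

83.49


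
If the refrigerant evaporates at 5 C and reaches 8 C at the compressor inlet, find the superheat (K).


Superheat = T_suction - T_evap
Superheat = 8 - (5)
Superheat = 3 K

3


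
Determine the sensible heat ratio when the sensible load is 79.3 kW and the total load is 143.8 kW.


SHR = Q_sensible / Q_total
SHR = 79.3 / 143.8
SHR = 0.551

0.551


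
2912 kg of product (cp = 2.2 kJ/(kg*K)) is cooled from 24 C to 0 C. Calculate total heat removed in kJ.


dT = 24 - (0) = 24 K
Q = m * cp * dT = 2912 * 2.2 * 24
Q = 153754 kJ

153754


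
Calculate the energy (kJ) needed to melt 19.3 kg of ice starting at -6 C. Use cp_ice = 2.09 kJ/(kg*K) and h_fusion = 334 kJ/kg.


Sensible heat = cp * dT = 2.09 * 6 = 12.54 kJ/kg
Total per kg = 12.54 + 334 = 346.54 kJ/kg
Q = m * total = 19.3 * 346.54
Q = 6688.2 kJ

6688.2


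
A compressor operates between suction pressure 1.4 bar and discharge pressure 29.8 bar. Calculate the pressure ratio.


PR = P_high / P_low
PR = 29.8 / 1.4
PR = 21.286

21.286


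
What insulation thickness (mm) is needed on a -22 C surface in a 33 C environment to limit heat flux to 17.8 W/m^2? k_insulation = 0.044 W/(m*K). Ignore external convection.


dT = 33 - (-22) = 55 K
thickness = k * dT / q_max * 1000
thickness = 0.044 * 55 / 17.8 * 1000
thickness = 136.0 mm

136.0


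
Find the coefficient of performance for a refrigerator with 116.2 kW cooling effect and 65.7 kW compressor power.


COP = Q_evap / W
COP = 116.2 / 65.7
COP = 1.769

1.769


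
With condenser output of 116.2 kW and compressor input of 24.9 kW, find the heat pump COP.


COP_hp = Q_cond / W
COP_hp = 116.2 / 24.9
COP_hp = 4.667

4.667


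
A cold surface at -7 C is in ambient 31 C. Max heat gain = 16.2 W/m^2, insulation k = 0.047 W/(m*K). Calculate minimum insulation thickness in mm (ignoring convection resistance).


dT = 31 - (-7) = 38 K
thickness = k * dT / q_max * 1000
thickness = 0.047 * 38 / 16.2 * 1000
thickness = 110.2 mm

110.2


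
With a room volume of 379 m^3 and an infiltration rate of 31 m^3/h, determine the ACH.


ACH = flow / volume
ACH = 31 / 379
ACH = 0.082

0.082


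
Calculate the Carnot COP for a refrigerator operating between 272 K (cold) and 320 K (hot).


dT = 320 - 272 = 48 K
COP_carnot = T_cold / dT = 272 / 48
COP_carnot = 5.667

5.667


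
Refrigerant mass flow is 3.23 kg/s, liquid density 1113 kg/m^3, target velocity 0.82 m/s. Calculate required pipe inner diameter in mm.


A = m_dot / (rho * v) = 3.23 / (1113 * 0.82) = 0.003539105472 m^2
d = sqrt(4*A/pi) * 1000
d = 67.1 mm

67.1


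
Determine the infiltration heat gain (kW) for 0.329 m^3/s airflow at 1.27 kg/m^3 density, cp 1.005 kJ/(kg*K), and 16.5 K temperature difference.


Q = V_dot * rho * cp * dT
Q = 0.329 * 1.27 * 1.005 * 16.5
Q = 6.929 kW

6.929


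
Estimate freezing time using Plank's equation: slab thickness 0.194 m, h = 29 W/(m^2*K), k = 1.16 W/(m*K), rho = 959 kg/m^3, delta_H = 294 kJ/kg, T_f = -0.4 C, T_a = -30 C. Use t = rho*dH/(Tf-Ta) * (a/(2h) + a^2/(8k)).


dT = -0.4 - (-30) = 29.6 K
term1 = a/(2h) = 0.194/(2*29) = 0.003344827586
term2 = a^2/(8k) = 0.194^2/(8*1.16) = 0.004055603448
t = rho*dH*1000/dT * (term1 + term2)
t = 959*294*1000/29.6 * (0.003344827586 + 0.004055603448)
t = 70491 s

70491


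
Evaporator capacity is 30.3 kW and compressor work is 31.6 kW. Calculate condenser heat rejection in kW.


Q_cond = Q_evap + W
Q_cond = 30.3 + 31.6
Q_cond = 61.9 kW

61.9


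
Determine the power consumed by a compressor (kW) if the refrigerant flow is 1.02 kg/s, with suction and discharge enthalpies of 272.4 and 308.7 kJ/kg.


dh = 308.7 - 272.4 = 36.3 kJ/kg
W = m_dot * dh = 1.02 * 36.3 = 37.03 kW

37.03


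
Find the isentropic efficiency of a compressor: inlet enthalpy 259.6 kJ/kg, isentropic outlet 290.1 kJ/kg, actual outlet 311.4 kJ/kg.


dh_ideal = 290.1 - 259.6 = 30.5 kJ/kg
dh_actual = 311.4 - 259.6 = 51.8 kJ/kg
eta_s = dh_ideal / dh_actual = 30.5 / 51.8
eta_s = 0.5888

0.5888


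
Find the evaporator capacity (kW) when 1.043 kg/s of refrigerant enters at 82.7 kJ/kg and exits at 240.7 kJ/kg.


dh = 240.7 - 82.7 = 158.0 kJ/kg
Q_evap = m_dot * dh = 1.043 * 158.0
Q_evap = 164.79 kW

164.79


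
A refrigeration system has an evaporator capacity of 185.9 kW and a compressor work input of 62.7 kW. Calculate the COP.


COP = Q_evap / W
COP = 185.9 / 62.7
COP = 2.965

2.965


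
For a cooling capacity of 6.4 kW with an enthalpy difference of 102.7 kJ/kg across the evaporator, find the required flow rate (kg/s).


m_dot = Q / dh
m_dot = 6.4 / 102.7
m_dot = 0.0623 kg/s

0.0623


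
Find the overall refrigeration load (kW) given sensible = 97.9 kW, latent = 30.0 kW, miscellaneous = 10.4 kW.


Q_total = Q_s + Q_l + Q_misc
Q_total = 97.9 + 30.0 + 10.4
Q_total = 138.3 kW

138.3


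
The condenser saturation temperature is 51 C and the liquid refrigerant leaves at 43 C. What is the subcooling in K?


Subcooling = T_cond - T_liquid
Subcooling = 51 - 43
Subcooling = 8 K

8


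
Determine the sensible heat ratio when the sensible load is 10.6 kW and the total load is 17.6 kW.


SHR = Q_sensible / Q_total
SHR = 10.6 / 17.6
SHR = 0.602

0.602


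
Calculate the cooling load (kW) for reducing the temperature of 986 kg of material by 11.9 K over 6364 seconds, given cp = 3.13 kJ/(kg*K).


Q = m * cp * dT / t
Q = 986 * 3.13 * 11.9 / 6364
Q = 5.771 kW

5.771


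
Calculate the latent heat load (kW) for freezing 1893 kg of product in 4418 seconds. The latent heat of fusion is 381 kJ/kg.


Q_lat = m * h_fg / t
Q_lat = 1893 * 381 / 4418
Q_lat = 163.25 kW

163.25


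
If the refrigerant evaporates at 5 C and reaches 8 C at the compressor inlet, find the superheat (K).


Superheat = T_suction - T_evap
Superheat = 8 - (5)
Superheat = 3 K

3


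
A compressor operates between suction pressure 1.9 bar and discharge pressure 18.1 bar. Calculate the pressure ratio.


PR = P_high / P_low
PR = 18.1 / 1.9
PR = 9.526

9.526


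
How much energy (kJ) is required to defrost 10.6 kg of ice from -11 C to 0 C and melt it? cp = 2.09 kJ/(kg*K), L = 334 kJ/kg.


Sensible heat = cp * dT = 2.09 * 11 = 22.99 kJ/kg
Total per kg = 22.99 + 334 = 356.99 kJ/kg
Q = m * total = 10.6 * 356.99
Q = 3784.1 kJ

3784.1


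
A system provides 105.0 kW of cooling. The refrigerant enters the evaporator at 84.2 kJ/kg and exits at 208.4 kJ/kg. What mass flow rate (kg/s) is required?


dh = 208.4 - 84.2 = 124.2 kJ/kg
m_dot = Q / dh = 105.0 / 124.2 = 0.8454 kg/s

0.8454


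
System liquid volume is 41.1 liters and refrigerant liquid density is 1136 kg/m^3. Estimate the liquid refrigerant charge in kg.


Charge = V * rho / 1000
Charge = 41.1 * 1136 / 1000
Charge = 46.69 kg

46.69


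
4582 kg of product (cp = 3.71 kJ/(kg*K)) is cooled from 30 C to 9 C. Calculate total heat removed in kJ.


dT = 30 - (9) = 21 K
Q = m * cp * dT = 4582 * 3.71 * 21
Q = 356984 kJ

356984


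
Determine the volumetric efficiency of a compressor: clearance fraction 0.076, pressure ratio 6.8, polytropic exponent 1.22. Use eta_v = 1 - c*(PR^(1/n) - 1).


PR^(1/n) = 6.8^(1/1.22) = 4.81265084
eta_v = 1 - 0.076 * (4.81265084 - 1)
eta_v = 0.7102

0.7102


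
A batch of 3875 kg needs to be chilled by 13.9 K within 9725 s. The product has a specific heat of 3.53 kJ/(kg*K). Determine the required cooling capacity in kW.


Q = m * cp * dT / t
Q = 3875 * 3.53 * 13.9 / 9725
Q = 19.551 kW

19.551


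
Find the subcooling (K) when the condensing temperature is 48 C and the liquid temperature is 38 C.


Subcooling = T_cond - T_liquid
Subcooling = 48 - 38
Subcooling = 10 K

10


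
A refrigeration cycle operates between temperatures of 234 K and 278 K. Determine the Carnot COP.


dT = 278 - 234 = 44 K
COP_carnot = T_cold / dT = 234 / 44
COP_carnot = 5.318

5.318


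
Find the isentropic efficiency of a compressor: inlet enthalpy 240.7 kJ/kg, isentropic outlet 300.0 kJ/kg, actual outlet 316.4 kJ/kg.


dh_ideal = 300.0 - 240.7 = 59.3 kJ/kg
dh_actual = 316.4 - 240.7 = 75.7 kJ/kg
eta_s = dh_ideal / dh_actual = 59.3 / 75.7
eta_s = 0.7834

0.7834


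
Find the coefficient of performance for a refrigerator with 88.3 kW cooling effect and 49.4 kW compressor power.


COP = Q_evap / W
COP = 88.3 / 49.4
COP = 1.787

1.787


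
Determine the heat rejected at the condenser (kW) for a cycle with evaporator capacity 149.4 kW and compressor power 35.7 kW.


Q_cond = Q_evap + W
Q_cond = 149.4 + 35.7
Q_cond = 185.1 kW

185.1


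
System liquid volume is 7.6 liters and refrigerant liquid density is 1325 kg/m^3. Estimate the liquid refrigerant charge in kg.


Charge = V * rho / 1000
Charge = 7.6 * 1325 / 1000
Charge = 10.07 kg

10.07


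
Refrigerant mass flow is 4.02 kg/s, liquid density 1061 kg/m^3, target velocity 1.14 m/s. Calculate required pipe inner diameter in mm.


A = m_dot / (rho * v) = 4.02 / (1061 * 1.14) = 0.003323577558 m^2
d = sqrt(4*A/pi) * 1000
d = 65.1 mm

65.1


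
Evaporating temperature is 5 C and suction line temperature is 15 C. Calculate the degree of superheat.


Superheat = T_suction - T_evap
Superheat = 15 - (5)
Superheat = 10 K

10


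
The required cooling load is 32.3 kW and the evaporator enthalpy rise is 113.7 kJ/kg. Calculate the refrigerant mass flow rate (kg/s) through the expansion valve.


m_dot = Q / dh
m_dot = 32.3 / 113.7
m_dot = 0.2841 kg/s

0.2841


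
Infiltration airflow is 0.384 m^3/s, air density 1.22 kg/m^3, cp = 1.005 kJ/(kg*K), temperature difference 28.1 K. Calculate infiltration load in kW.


Q = V_dot * rho * cp * dT
Q = 0.384 * 1.22 * 1.005 * 28.1
Q = 13.23 kW

13.23
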